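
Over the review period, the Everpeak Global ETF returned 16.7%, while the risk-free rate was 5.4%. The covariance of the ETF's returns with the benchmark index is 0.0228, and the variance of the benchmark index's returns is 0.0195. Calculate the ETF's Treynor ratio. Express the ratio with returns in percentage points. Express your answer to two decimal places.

β = Cov / Var = 0.0228 / 0.0195 = 1.1692
Treynor = (Rp − Rf) / β = (16.7% − 5.4%) / 1.1692 = 11.30 / 1.1692 = 9.6647

9.66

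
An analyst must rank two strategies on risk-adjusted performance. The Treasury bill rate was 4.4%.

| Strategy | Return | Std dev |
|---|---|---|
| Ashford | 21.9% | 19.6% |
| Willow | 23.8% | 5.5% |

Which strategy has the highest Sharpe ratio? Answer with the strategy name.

Ashford: Sharpe ratio = (21.9% − 4.4%) / 19.6% = 0.893
Willow: Sharpe ratio = (23.8% − 4.4%) / 5.5% = 3.527
Highest: Willow (3.527).

Willow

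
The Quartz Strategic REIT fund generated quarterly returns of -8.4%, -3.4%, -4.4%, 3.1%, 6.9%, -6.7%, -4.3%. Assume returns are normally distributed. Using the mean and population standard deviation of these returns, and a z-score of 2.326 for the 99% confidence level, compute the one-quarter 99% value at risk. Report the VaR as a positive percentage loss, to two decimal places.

14.25

Mean return r̄ = -17.20 / 7 = -2.4571%
Σ(r − r̄)² = 179.8171; population σ = √(179.8171/7) = 5.0683%
VaR = −(r̄ − z·σ) = −(-2.4571 − 2.326 × 5.0683) = −(-14.2460) = 14.2460%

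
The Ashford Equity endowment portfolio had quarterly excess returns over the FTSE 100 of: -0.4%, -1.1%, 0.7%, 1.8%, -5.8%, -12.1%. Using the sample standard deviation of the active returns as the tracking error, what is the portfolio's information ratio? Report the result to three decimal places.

r̄ = (-0.4 − 1.1 + 0.7 + 1.8 − 5.8 − 12.1) / 6 = -2.8167%
Σ(r − r̄)² = 137.5483; sample σ = √(137.5483/5) = 5.2450%
IR = r̄ / tracking error = -2.8167 / 5.2450 = -0.5370

-0.537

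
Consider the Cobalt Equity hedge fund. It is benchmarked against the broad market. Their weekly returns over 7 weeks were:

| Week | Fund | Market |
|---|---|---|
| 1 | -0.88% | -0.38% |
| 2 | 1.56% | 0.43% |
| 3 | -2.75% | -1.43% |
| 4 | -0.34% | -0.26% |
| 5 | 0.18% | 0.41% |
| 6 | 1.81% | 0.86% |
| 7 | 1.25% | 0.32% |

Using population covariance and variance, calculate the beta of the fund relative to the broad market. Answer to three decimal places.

r̄p = 0.1186%,  r̄m = -0.0071%
Cov = Σ(rp − r̄p)(rm − r̄m) / 7 = 1.0089
Var(rm) = Σ(rm − r̄m)² / 7 = 0.4931
β = Cov / Var = 1.0089 / 0.4931 = 2.0460

2.046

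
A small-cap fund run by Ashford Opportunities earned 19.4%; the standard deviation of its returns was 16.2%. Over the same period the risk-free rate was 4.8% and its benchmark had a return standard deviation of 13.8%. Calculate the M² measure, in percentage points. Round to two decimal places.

17.24

Sharpe = (Rp − Rf) / σp = (19.4% − 4.8%) / 16.2% = 0.9012
M² = Rf + Sharpe × σm = 4.8% + 0.9012 × 13.8% = 17.2366%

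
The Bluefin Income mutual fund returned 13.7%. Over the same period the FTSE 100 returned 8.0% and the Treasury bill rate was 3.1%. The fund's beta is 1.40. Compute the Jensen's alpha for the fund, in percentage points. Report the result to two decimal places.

CAPM expected return = Rf + β(Rm − Rf) = 3.1% + 1.40 × (8.0% − 3.1%) = 3.1 + 1.40 × 4.90 = 9.9600%
Jensen's α = Rp − E[R] = 13.7% − 9.9600% = 3.7400

3.74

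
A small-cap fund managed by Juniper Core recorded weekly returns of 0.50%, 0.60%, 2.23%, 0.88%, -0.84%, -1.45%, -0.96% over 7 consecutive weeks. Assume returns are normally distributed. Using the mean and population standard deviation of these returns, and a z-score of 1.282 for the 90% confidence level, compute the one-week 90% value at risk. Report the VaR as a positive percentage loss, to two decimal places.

Mean return r̄ = 0.960 / 7 = 0.1371%
Population σ = √[Σ(r − r̄)² / 7] = √[9.9553 / 7] = √1.4222 = 1.1926%
VaR = −(r̄ − z·σ) = −(0.1371 − 1.282 × 1.1926) = −(-1.3918) = 1.3918%

1.39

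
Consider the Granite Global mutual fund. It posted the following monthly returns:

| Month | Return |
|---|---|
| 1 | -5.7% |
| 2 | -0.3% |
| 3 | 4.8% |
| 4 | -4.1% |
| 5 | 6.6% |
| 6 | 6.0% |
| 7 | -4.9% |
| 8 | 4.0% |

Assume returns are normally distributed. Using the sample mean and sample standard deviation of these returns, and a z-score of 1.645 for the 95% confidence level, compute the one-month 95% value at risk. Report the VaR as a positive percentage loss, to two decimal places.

7.70

r̄ = (-5.7 − 0.3 + 4.8 − 4.1 + 6.6 + 6 − 4.9 + 4) / 8 = 0.8000%
Σ(r − r̄)² = (-5.7 − 0.8000)² + (-0.3 − 0.8000)² + (4.8 − 0.8000)² + … = 186.8800
sample σ = √(186.8800 / 7) = √26.6971 = 5.1669%
VaR = −(r̄ − z·σ) = −(0.8000 − 1.645 × 5.1669) = −(-7.6996) = 7.6996%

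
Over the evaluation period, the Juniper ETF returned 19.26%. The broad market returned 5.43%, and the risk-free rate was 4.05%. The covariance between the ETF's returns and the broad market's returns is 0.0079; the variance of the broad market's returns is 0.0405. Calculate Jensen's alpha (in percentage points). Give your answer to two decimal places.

14.94

β = Cov / Var = 0.0079 / 0.0405 = 0.1951
E[R] = Rf + β(Rm − Rf) = 4.05% + 0.1951 × (5.43% − 4.05%) = 4.3192%
α = Rp − E[R] = 19.26% − 4.3192% = 14.9408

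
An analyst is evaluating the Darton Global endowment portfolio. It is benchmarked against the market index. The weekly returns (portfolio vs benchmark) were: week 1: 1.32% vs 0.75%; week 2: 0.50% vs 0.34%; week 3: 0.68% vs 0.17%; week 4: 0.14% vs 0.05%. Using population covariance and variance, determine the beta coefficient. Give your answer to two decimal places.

r̄p = 0.6600%,  r̄m = 0.3275%
Cov = Σ(rp − r̄p)(rm − r̄m) / 4 = 0.1045
Var(rm) = Σ(rm − r̄m)² / 4 = 0.0701
β = Cov / Var = 0.1045 / 0.0701 = 1.4907

1.49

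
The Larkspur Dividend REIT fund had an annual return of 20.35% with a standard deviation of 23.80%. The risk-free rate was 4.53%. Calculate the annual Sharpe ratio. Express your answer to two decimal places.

0.66

Sharpe = (Rp − Rf) / σp = (20.35% − 4.53%) / 23.80% = 15.82% / 23.80% = 0.6647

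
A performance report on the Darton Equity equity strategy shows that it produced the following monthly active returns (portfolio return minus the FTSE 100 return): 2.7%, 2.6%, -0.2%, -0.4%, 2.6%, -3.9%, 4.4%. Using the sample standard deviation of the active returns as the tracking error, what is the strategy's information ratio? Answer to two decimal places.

0.40

μ = (2.7 + 2.6 − 0.2 − 0.4 + 2.6 − 3.9 + 4.4) / 7 = 1.1143%
Sample σ = √[Σ(r − μ)² / 6] = √[46.8886 / 6] = √7.8148 = 2.7955%
IR = μ / tracking error = 1.1143 / 2.7955 = 0.3986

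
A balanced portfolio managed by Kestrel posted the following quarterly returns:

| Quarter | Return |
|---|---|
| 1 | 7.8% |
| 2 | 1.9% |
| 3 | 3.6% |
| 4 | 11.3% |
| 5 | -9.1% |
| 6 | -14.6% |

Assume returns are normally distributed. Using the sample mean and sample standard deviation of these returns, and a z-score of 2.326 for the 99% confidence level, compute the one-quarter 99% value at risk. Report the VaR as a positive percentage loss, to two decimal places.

23.13

Mean return r̄ = 0.90 / 6 = 0.1500%
Sample std dev = √[500.9350 / 5] = 10.0093%
VaR = −(r̄ − z·σ) = −(0.1500 − 2.326 × 10.0093) = −(-23.1316) = 23.1316%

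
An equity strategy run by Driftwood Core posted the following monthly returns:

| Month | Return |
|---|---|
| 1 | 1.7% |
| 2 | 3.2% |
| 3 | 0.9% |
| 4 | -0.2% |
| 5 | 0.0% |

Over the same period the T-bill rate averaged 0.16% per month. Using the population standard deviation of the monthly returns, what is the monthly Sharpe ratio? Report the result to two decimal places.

0.77

r̄ = (1.7 + 3.2 + 0.9 − 0.2 + 0) / 5 = 1.1200%
Population σ = √[Σ(r − r̄)² / 5] = √[7.7080 / 5] = √1.5416 = 1.2416%
Sharpe = (r̄ − rf) / σ = (1.1200 − 0.16) / 1.2416 = 0.9600 / 1.2416 = 0.7732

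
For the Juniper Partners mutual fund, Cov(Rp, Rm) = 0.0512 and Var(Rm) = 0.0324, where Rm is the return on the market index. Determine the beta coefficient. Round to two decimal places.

1.58

β = Cov(Rp, Rm) / Var(Rm) = 0.0512 / 0.0324 = 1.5802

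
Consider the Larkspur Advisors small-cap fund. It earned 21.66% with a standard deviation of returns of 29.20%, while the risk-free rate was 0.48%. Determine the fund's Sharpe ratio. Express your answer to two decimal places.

Sharpe = (Rp − Rf) / σp = (21.66% − 0.48%) / 29.20% = 21.18% / 29.20% = 0.7253

0.73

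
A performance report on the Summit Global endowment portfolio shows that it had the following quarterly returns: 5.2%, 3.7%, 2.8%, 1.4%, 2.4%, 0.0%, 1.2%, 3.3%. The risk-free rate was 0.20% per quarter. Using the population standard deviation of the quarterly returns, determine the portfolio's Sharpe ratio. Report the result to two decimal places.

1.51

r̄ = (5.2 + 3.7 + 2.8 + 1.4 + 2.4 + 0 + 1.2 + 3.3) / 8 = 2.5000%
Population σ = √[Σ(r − r̄)² / 8] = √[18.6200 / 8] = √2.3275 = 1.5256%
Sharpe = (r̄ − rf) / σ = (2.5000 − 0.2) / 1.5256 = 2.3000 / 1.5256 = 1.5076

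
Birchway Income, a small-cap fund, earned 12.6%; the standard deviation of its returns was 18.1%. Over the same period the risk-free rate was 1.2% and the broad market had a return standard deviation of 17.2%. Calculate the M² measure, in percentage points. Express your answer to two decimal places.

12.03

Sharpe = (Rp − Rf) / σp = (12.6% − 1.2%) / 18.1% = 0.6298
M² = Rf + Sharpe × σm = 1.2% + 0.6298 × 17.2% = 12.0326%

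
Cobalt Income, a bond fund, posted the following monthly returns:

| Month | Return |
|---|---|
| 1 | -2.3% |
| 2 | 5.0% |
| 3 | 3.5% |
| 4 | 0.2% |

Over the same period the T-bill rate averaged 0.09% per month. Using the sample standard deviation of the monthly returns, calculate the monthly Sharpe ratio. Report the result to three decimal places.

r̄ = (-2.3 + 5 + 3.5 + 0.2) / 4 = 6.40 / 4 = 1.6000%
Σ(r − r̄)² = (-2.3 − 1.6000)² + (5 − 1.6000)² + (3.5 − 1.6000)² + … = 32.3400
σ = √[32.3400 / 3] = 3.2833%
Sharpe = (r̄ − rf) / σ = (1.6000 − 0.09) / 3.2833 = 1.5100 / 3.2833 = 0.4599

0.460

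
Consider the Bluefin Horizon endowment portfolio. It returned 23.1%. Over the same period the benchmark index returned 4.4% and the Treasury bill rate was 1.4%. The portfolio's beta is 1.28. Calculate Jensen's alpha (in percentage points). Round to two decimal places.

CAPM expected return = Rf + β(Rm − Rf) = 1.4% + 1.28 × (4.4% − 1.4%) = 1.4 + 1.28 × 3.00 = 5.2400%
Jensen's α = Rp − E[R] = 23.1% − 5.2400% = 17.8600

17.86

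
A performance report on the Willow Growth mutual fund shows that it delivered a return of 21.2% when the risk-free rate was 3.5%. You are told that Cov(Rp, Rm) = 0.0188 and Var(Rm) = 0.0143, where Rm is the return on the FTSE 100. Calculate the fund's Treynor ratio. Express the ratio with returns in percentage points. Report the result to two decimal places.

β = Cov / Var = 0.0188 / 0.0143 = 1.3147
Treynor = (Rp − Rf) / β = (21.2% − 3.5%) / 1.3147 = 17.70 / 1.3147 = 13.4631

13.46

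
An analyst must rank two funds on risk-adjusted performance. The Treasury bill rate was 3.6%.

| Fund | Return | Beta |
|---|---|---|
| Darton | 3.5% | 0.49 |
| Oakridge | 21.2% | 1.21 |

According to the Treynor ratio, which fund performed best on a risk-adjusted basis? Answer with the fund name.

Oakridge

Darton: Treynor = (3.5% − 3.6%) / 0.49 = -0.204
Oakridge: Treynor = (21.2% − 3.6%) / 1.21 = 14.545
Highest: Oakridge (14.545).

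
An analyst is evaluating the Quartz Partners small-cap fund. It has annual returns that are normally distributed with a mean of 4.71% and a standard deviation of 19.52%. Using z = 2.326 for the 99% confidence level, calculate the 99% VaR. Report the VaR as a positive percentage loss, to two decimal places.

40.69

VaR (as % loss) = −(μ − z·σ) = −(4.71% − 2.326 × 19.52%) = −(-40.69352%) = 40.69352%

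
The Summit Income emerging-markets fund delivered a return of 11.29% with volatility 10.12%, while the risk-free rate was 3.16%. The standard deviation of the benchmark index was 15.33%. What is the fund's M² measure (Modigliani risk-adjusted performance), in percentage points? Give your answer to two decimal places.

Sharpe = (Rp − Rf) / σp = (11.29% − 3.16%) / 10.12% = 0.8034
M² = Rf + Sharpe × σm = 3.16% + 0.8034 × 15.33% = 15.4761%

15.48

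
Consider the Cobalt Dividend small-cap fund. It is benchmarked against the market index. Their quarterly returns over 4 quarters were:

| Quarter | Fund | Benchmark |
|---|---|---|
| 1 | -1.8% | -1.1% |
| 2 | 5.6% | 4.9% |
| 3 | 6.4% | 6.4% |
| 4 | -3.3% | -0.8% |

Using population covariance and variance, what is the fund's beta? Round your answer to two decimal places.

1.27

r̄p = 1.7250%,  r̄m = 2.3500%
Cov = Σ(rp − r̄p)(rm − r̄m) / 4 = 14.2013
Var(rm) = Σ(rm − r̄m)² / 4 = 11.1825
β = Cov / Var = 14.2013 / 11.1825 = 1.2700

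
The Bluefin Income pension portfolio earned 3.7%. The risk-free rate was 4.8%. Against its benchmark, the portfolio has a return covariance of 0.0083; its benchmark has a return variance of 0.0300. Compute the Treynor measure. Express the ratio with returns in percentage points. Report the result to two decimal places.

β = Cov / Var = 0.0083 / 0.0300 = 0.2767
Treynor = (Rp − Rf) / β = (3.7% − 4.8%) / 0.2767 = -1.10 / 0.2767 = -3.9754

-3.98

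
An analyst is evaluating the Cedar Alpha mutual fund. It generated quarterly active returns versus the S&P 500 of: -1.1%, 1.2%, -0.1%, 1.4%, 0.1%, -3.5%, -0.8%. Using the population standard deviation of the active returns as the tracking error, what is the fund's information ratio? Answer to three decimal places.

Mean return μ = -2.80 / 7 = -0.4000%
Population σ = √[Σ(r − μ)² / 7] = √[16.4000 / 7] = √2.3429 = 1.5307%
IR = μ / tracking error = -0.4000 / 1.5307 = -0.2613

-0.261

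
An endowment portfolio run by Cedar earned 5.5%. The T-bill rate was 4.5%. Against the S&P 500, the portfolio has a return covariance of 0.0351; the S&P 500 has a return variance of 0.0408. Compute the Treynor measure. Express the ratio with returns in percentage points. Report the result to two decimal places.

1.16

β = Cov / Var = 0.0351 / 0.0408 = 0.8603
Treynor = (Rp − Rf) / β = (5.5% − 4.5%) / 0.8603 = 1.00 / 0.8603 = 1.1624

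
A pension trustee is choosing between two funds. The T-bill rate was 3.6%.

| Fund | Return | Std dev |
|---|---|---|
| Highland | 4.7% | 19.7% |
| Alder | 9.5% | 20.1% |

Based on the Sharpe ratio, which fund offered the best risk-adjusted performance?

Alder

Highland: Sharpe ratio = (4.7% − 3.6%) / 19.7% = 0.056
Alder: Sharpe ratio = (9.5% − 3.6%) / 20.1% = 0.294
Highest: Alder (0.294).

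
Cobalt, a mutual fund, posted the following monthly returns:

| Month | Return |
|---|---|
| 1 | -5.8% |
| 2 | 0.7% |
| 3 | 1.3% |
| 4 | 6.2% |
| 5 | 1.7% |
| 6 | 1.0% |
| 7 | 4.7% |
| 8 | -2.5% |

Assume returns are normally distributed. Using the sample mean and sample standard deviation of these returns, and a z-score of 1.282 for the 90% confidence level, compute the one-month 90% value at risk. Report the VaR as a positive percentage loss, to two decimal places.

r̄ = (-5.8 + 0.7 + 1.3 + 6.2 + 1.7 + 1 + 4.7 − 2.5) / 8 = 0.9125%
Σ(r − r̄)² = 99.8288; sample σ = √(99.8288/7) = 3.7764%
VaR = −(r̄ − z·σ) = −(0.9125 − 1.282 × 3.7764) = −(-3.9288) = 3.9288%

3.93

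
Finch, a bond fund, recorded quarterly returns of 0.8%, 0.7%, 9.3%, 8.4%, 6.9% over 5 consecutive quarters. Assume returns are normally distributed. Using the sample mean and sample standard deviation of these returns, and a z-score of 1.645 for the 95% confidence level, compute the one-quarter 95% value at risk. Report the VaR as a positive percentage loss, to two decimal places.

1.64

Mean return r̄ = 26.10 / 5 = 5.2200%
Σ(r − r̄)² = (0.8 − 5.2200)² + (0.7 − 5.2200)² + (9.3 − 5.2200)² + … = 69.5480
σ = √[69.5480 / 4] = 4.1698%
VaR = −(r̄ − z·σ) = −(5.2200 − 1.645 × 4.1698) = −(-1.6393) = 1.6393%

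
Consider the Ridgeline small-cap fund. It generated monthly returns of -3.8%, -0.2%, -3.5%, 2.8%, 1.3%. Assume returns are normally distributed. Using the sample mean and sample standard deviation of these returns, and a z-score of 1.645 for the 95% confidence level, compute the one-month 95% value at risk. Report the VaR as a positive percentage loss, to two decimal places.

5.47

r̄ = (-3.8 − 0.2 − 3.5 + 2.8 + 1.3) / 5 = -3.40 / 5 = -0.6800%
Sample σ = √[Σ(r − r̄)² / 4] = √[33.9480 / 4] = √8.4870 = 2.9132%
VaR = −(r̄ − z·σ) = −(-0.6800 − 1.645 × 2.9132) = −(-5.4722) = 5.4722%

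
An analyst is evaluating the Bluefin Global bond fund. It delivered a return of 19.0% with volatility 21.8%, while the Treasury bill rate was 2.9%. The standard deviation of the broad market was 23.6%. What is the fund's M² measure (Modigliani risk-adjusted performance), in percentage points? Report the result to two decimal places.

20.33

Sharpe = (Rp − Rf) / σp = (19.0% − 2.9%) / 21.8% = 0.7385
M² = Rf + Sharpe × σm = 2.9% + 0.7385 × 23.6% = 20.3286%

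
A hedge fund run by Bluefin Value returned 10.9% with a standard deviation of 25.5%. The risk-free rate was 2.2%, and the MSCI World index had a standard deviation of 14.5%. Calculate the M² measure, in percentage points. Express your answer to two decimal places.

7.15

Sharpe = (Rp − Rf) / σp = (10.9% − 2.2%) / 25.5% = 0.3412
M² = Rf + Sharpe × σm = 2.2% + 0.3412 × 14.5% = 7.1474%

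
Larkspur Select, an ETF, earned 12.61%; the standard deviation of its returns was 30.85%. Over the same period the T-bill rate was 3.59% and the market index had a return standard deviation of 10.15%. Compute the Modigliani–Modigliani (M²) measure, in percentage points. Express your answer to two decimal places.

Sharpe = (Rp − Rf) / σp = (12.61% − 3.59%) / 30.85% = 0.2924
M² = Rf + Sharpe × σm = 3.59% + 0.2924 × 10.15% = 6.5579%

6.56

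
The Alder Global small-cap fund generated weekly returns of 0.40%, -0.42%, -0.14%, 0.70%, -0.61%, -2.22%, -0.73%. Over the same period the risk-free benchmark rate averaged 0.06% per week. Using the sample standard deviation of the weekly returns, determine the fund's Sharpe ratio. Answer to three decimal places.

r̄ = (0.4 − 0.42 − 0.14 + 0.7 − 0.61 − 2.22 − 0.73) / 7 = -3.020 / 7 = -0.4314%
Sample std dev = √[5.3765 / 6] = 0.9466%
Sharpe = (r̄ − rf) / σ = (-0.4314 − 0.06) / 0.9466 = -0.4914 / 0.9466 = -0.5191

-0.519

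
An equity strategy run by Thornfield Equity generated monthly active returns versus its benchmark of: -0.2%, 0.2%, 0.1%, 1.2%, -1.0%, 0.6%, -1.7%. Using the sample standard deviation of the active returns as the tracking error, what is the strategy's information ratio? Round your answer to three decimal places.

-0.117

r̄ = (-0.2 + 0.2 + 0.1 + 1.2 − 1 + 0.6 − 1.7) / 7 = -0.80 / 7 = -0.1143%
Σ(r − r̄)² = (-0.2 − (-0.1143))² + (0.2 − (-0.1143))² + … = 5.6886
sample σ = √(5.6886 / 6) = √0.9481 = 0.9737%
IR = r̄ / tracking error = -0.1143 / 0.9737 = -0.1174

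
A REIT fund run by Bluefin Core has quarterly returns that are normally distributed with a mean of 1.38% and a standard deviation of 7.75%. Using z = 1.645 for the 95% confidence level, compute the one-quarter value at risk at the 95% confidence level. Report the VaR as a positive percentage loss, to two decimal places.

VaR (as % loss) = −(μ − z·σ) = −(1.38% − 1.645 × 7.75%) = −(-11.36875%) = 11.36875%

11.37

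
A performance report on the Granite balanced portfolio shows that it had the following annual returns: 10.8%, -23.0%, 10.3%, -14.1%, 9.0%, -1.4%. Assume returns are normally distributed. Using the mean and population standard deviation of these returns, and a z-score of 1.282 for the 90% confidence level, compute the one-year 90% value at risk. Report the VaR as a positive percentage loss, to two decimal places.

18.13

r̄ = (10.8 − 23 + 10.3 − 14.1 + 9 − 1.4) / 6 = -1.4000%
Population std dev = √[1021.7400 / 6] = 13.0495%
VaR = −(r̄ − z·σ) = −(-1.4000 − 1.282 × 13.0495) = −(-18.1295) = 18.1295%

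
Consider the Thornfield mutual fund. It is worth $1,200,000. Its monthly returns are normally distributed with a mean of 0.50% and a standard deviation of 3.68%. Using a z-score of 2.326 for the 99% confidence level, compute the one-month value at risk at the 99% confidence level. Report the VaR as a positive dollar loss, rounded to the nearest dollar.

Return at the 99% tail: μ − z·σ = 0.50% − 2.326 × 3.68% = 0.5 − 8.55968 = -8.05968%
VaR = −(-8.05968%) × $1,200,000 = 8.05968% × $1,200,000 = $96,716

$96,716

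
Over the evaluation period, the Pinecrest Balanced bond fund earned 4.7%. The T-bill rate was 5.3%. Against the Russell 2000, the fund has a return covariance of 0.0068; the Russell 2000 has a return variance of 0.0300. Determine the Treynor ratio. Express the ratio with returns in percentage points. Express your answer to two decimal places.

-2.65

β = Cov / Var = 0.0068 / 0.0300 = 0.2267
Treynor = (Rp − Rf) / β = (4.7% − 5.3%) / 0.2267 = -0.60 / 0.2267 = -2.6467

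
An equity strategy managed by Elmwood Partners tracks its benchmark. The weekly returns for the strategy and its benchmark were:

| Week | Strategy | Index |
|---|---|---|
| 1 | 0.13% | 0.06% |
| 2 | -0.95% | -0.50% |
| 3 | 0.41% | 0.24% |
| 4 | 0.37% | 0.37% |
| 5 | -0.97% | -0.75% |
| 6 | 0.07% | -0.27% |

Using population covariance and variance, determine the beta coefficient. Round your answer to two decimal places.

1.34

r̄p = -0.1567%,  r̄m = -0.1417%
Cov = Σ(rp − r̄p)(rm − r̄m) / 6 = 0.2156
Var(rm) = Σ(rm − r̄m)² / 6 = 0.1605
β = Cov / Var = 0.2156 / 0.1605 = 1.3433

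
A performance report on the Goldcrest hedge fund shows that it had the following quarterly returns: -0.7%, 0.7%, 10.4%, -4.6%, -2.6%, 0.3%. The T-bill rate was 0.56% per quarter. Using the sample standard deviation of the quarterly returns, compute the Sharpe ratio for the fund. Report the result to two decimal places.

μ = (-0.7 + 0.7 + 10.4 − 4.6 − 2.6 + 0.3) / 6 = 3.50 / 6 = 0.5833%
Sample σ = √[Σ(r − μ)² / 5] = √[135.1083 / 5] = √27.0217 = 5.1982%
Sharpe = (μ − rf) / σ = (0.5833 − 0.56) / 5.1982 = 0.0233 / 5.1982 = 0.0045

0.00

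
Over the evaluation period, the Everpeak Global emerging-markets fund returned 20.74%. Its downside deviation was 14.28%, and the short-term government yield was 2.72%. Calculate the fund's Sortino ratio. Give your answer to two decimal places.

Sortino = (Rp − Rf) / σd = (20.74% − 2.72%) / 14.28% = 18.02% / 14.28% = 1.2619

1.26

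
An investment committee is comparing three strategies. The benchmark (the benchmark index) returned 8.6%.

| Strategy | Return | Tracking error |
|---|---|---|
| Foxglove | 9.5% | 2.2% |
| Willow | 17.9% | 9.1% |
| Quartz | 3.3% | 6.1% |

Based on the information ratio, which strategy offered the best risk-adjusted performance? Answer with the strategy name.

Foxglove: IR = (9.5% − 8.6%) / 2.2% = 0.409
Willow: IR = (17.9% − 8.6%) / 9.1% = 1.022
Quartz: IR = (3.3% − 8.6%) / 6.1% = -0.869
Highest: Willow (1.022).

Willow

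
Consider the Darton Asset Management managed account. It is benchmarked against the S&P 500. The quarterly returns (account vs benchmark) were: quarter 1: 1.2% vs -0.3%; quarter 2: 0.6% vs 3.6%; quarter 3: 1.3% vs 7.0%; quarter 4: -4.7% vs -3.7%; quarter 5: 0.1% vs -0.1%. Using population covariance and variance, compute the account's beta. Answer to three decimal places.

r̄p = -0.3000%,  r̄m = 1.3000%
Cov = Σ(rp − r̄p)(rm − r̄m) / 5 = 6.0460
Var(rm) = Σ(rm − r̄m)² / 5 = 13.4600
β = Cov / Var = 6.0460 / 13.4600 = 0.4492

0.449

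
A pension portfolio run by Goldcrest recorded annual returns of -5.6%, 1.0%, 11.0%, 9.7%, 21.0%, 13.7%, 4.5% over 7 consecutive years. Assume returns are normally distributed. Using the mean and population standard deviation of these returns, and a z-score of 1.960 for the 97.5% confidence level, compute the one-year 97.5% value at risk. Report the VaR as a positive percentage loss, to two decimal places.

7.98

Mean return r̄ = 55.30 / 7 = 7.9000%
Σ(r − r̄)² = 459.5200; population σ = √(459.5200/7) = 8.1022%
VaR = −(r̄ − z·σ) = −(7.9000 − 1.960 × 8.1022) = −(-7.9803) = 7.9803%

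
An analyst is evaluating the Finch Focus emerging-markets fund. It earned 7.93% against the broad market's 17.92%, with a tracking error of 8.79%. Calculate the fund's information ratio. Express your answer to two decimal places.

-1.14

IR = (Rp − Rb) / TE = (7.93% − 17.92%) / 8.79% = -9.99% / 8.79% = -1.1365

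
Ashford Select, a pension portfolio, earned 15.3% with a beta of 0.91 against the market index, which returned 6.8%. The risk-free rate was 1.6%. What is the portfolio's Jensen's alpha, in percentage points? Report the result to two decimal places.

8.97

CAPM expected return = Rf + β(Rm − Rf) = 1.6% + 0.91 × (6.8% − 1.6%) = 1.6 + 0.91 × 5.20 = 6.3320%
Jensen's α = Rp − E[R] = 15.3% − 6.3320% = 8.9680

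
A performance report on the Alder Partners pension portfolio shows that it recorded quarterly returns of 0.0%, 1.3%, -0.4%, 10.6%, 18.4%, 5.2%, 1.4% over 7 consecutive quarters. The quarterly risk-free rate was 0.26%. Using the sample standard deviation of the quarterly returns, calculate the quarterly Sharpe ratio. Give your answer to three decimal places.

μ = (0 + 1.3 − 0.4 + 10.6 + 18.4 + 5.2 + 1.4) / 7 = 5.2143%
Σ(r − μ)² = (0 − 5.2143)² + (1.3 − 5.2143)² + (-0.4 − 5.2143)² + … = 291.4486
σ = √[291.4486 / 6] = 6.9696%
Sharpe = (μ − rf) / σ = (5.2143 − 0.26) / 6.9696 = 4.9543 / 6.9696 = 0.7108

0.711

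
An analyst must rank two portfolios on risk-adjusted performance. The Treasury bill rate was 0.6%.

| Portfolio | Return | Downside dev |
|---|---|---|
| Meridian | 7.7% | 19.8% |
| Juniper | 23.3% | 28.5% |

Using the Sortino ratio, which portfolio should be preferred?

Juniper

Meridian: Sortino ratio = (7.7% − 0.6%) / 19.8% = 0.359
Juniper: Sortino ratio = (23.3% − 0.6%) / 28.5% = 0.796
Highest: Juniper (0.796).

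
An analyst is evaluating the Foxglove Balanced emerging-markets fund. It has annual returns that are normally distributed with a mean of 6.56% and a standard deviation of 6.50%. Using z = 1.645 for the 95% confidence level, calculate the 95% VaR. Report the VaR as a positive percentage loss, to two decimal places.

4.13

VaR (as % loss) = −(μ − z·σ) = −(6.56% − 1.645 × 6.50%) = −(-4.1325%) = 4.1325%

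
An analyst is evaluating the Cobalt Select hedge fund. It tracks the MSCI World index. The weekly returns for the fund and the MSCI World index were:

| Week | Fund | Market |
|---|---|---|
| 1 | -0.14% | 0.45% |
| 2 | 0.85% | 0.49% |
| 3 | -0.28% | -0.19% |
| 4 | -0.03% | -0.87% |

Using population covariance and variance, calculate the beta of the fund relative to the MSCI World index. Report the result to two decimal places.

r̄p = 0.1000%,  r̄m = -0.0300%
Cov = Σ(rp − r̄p)(rm − r̄m) / 4 = 0.1112
Var(rm) = Σ(rm − r̄m)² / 4 = 0.3080
β = Cov / Var = 0.1112 / 0.3080 = 0.3610

0.36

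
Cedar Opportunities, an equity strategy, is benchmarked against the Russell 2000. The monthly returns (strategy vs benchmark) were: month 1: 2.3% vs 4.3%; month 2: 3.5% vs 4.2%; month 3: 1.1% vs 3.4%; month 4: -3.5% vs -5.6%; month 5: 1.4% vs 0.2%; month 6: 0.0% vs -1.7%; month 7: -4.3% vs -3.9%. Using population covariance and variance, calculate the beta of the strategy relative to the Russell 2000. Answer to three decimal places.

r̄p = 0.0714%,  r̄m = 0.1286%
Cov = Σ(rp − r̄p)(rm − r̄m) / 7 = 9.2737
Var(rm) = Σ(rm − r̄m)² / 7 = 13.8678
β = Cov / Var = 9.2737 / 13.8678 = 0.6687

0.669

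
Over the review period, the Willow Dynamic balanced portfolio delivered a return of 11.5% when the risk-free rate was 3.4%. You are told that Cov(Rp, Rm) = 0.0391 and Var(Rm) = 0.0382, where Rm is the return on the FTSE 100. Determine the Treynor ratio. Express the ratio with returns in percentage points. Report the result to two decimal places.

β = Cov / Var = 0.0391 / 0.0382 = 1.0236
Treynor = (Rp − Rf) / β = (11.5% − 3.4%) / 1.0236 = 8.10 / 1.0236 = 7.9132

7.91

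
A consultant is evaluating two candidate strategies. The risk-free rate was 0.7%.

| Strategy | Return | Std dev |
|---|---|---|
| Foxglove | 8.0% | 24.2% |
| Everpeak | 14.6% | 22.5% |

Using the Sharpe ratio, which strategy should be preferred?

Everpeak

Foxglove: Sharpe ratio = (8.0% − 0.7%) / 24.2% = 0.302
Everpeak: Sharpe ratio = (14.6% − 0.7%) / 22.5% = 0.618
Highest: Everpeak (0.618).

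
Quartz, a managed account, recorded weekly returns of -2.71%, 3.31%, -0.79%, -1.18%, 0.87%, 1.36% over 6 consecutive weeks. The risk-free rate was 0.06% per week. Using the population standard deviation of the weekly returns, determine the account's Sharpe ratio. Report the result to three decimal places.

r̄ = (-2.71 + 3.31 − 0.79 − 1.18 + 0.87 + 1.36) / 6 = 0.1433%
Σ(r − r̄)² = 22.7999; population σ = √(22.7999/6) = 1.9494%
Sharpe = (r̄ − rf) / σ = (0.1433 − 0.06) / 1.9494 = 0.0833 / 1.9494 = 0.0427

0.043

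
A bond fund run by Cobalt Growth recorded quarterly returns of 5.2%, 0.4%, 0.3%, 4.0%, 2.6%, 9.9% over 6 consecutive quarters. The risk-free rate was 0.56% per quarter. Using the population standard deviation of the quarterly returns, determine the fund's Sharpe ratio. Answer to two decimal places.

Mean return r̄ = 22.40 / 6 = 3.7333%
Σ(r − r̄)² = (5.2 − 3.7333)² + (0.4 − 3.7333)² + … = 64.4333
σ = √[64.4333 / 6] = 3.2770%
Sharpe = (r̄ − rf) / σ = (3.7333 − 0.56) / 3.2770 = 3.1733 / 3.2770 = 0.9684

0.97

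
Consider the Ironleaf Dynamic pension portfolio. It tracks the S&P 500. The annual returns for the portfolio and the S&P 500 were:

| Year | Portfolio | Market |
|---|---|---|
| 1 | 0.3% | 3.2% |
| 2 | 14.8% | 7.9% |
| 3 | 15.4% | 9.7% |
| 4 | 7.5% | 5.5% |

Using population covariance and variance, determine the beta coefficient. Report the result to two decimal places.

r̄p = 9.5000%,  r̄m = 6.5750%
Cov = Σ(rp − r̄p)(rm − r̄m) / 4 = 14.6650
Var(rm) = Σ(rm − r̄m)² / 4 = 6.0169
β = Cov / Var = 14.6650 / 6.0169 = 2.4373

2.44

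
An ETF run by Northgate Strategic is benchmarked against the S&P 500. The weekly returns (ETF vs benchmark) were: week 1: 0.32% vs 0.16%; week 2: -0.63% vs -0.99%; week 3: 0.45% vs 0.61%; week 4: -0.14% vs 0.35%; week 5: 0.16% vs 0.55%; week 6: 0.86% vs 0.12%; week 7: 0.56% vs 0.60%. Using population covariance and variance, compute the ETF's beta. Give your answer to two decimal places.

0.59

r̄p = 0.2257%,  r̄m = 0.2000%
Cov = Σ(rp − r̄p)(rm − r̄m) / 7 = 0.1588
Var(rm) = Σ(rm − r̄m)² / 7 = 0.2710
β = Cov / Var = 0.1588 / 0.2710 = 0.5860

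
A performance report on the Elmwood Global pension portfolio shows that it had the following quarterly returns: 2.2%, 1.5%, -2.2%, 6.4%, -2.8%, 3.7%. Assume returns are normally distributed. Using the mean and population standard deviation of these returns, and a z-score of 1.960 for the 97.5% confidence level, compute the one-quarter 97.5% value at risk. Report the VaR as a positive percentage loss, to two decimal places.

4.81

r̄ = (2.2 + 1.5 − 2.2 + 6.4 − 2.8 + 3.7) / 6 = 1.4667%
Σ(r − r̄)² = 61.5133; population σ = √(61.5133/6) = 3.2019%
VaR = −(r̄ − z·σ) = −(1.4667 − 1.960 × 3.2019) = −(-4.8090) = 4.8090%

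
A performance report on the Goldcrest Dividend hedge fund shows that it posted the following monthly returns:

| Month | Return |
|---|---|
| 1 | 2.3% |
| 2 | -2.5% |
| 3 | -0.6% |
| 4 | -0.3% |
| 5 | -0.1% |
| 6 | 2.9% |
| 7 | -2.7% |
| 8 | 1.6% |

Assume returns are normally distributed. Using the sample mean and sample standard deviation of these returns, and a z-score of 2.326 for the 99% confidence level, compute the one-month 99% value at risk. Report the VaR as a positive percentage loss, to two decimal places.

4.76

μ = (2.3 − 2.5 − 0.6 − 0.3 − 0.1 + 2.9 − 2.7 + 1.6) / 8 = 0.0750%
Sample std dev = √[30.2150 / 7] = 2.0776%
VaR = −(μ − z·σ) = −(0.0750 − 2.326 × 2.0776) = −(-4.7575) = 4.7575%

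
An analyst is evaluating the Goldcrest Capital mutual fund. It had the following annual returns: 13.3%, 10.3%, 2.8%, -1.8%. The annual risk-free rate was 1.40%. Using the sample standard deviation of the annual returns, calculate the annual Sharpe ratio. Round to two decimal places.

μ = (13.3 + 10.3 + 2.8 − 1.8) / 4 = 6.1500%
Σ(r − μ)² = 142.7700; sample σ = √(142.7700/3) = 6.8986%
Sharpe = (μ − rf) / σ = (6.1500 − 1.4) / 6.8986 = 4.7500 / 6.8986 = 0.6885

0.69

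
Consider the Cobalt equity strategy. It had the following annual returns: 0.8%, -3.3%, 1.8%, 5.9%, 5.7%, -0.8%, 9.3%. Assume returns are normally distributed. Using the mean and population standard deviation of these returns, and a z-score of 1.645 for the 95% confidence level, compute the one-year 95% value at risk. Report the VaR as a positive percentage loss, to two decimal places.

r̄ = (0.8 − 3.3 + 1.8 + 5.9 + 5.7 − 0.8 + 9.3) / 7 = 2.7714%
Σ(r − r̄)² = 115.4343; population σ = √(115.4343/7) = 4.0609%
VaR = −(r̄ − z·σ) = −(2.7714 − 1.645 × 4.0609) = −(-3.9088) = 3.9088%

3.91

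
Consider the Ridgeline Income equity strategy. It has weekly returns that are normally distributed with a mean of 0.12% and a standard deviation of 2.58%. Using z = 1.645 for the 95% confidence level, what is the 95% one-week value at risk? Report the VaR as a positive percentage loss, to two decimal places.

VaR (as % loss) = −(μ − z·σ) = −(0.12% − 1.645 × 2.58%) = −(-4.1241%) = 4.1241%

4.12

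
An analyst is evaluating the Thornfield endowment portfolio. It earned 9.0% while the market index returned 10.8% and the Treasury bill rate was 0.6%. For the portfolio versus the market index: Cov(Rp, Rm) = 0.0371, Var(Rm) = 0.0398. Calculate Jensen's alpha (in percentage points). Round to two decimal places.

β = Cov / Var = 0.0371 / 0.0398 = 0.9322
E[R] = Rf + β(Rm − Rf) = 0.6% + 0.9322 × (10.8% − 0.6%) = 10.1084%
α = Rp − E[R] = 9.0% − 10.1084% = -1.1084

-1.11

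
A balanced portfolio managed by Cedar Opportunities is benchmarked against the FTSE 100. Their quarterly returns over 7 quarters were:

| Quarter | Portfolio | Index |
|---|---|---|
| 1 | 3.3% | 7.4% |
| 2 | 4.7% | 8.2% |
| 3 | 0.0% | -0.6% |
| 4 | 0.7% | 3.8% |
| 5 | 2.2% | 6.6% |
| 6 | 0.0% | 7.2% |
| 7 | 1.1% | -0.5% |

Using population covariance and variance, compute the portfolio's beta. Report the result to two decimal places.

r̄p = 1.7143%,  r̄m = 4.5857%
Cov = Σ(rp − r̄p)(rm − r̄m) / 7 = 3.5088
Var(rm) = Σ(rm − r̄m)² / 7 = 12.1784
β = Cov / Var = 3.5088 / 12.1784 = 0.2881

0.29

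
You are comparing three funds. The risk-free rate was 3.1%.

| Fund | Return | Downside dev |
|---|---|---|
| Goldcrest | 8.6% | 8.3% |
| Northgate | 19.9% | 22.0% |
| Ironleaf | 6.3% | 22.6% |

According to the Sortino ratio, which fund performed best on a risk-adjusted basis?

Northgate

Goldcrest: Sortino ratio = (8.6% − 3.1%) / 8.3% = 0.663
Northgate: Sortino ratio = (19.9% − 3.1%) / 22.0% = 0.764
Ironleaf: Sortino ratio = (6.3% − 3.1%) / 22.6% = 0.142
Highest: Northgate (0.764).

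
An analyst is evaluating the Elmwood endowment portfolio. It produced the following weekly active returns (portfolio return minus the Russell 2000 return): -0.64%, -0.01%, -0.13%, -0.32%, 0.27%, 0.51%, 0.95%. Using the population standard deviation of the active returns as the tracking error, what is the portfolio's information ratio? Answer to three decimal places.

0.182

r̄ = (-0.64 − 0.01 − 0.13 − 0.32 + 0.27 + 0.51 + 0.95) / 7 = 0.630 / 7 = 0.0900%
Σ(r − r̄)² = (-0.64 − 0.0900)² + (-0.01 − 0.0900)² + … = 1.7078
σ = √[1.7078 / 7] = 0.4939%
IR = r̄ / tracking error = 0.0900 / 0.4939 = 0.1822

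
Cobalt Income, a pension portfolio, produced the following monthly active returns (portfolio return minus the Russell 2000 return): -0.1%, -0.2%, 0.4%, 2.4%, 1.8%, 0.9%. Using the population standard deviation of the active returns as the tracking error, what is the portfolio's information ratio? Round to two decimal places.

0.90

r̄ = (-0.1 − 0.2 + 0.4 + 2.4 + 1.8 + 0.9) / 6 = 0.8667%
Σ(r − r̄)² = 5.5133; population σ = √(5.5133/6) = 0.9586%
IR = r̄ / tracking error = 0.8667 / 0.9586 = 0.9041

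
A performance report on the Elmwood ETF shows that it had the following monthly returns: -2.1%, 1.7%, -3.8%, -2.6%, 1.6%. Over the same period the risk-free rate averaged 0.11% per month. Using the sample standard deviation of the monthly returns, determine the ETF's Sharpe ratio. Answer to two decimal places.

μ = (-2.1 + 1.7 − 3.8 − 2.6 + 1.6) / 5 = -1.0400%
Σ(r − μ)² = 25.6520; sample σ = √(25.6520/4) = 2.5324%
Sharpe = (μ − rf) / σ = (-1.0400 − 0.11) / 2.5324 = -1.1500 / 2.5324 = -0.4541

-0.45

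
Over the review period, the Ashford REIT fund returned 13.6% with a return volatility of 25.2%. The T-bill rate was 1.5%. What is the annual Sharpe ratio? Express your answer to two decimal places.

0.48

Sharpe = (Rp − Rf) / σp = (13.6% − 1.5%) / 25.2% = 12.10% / 25.2% = 0.4802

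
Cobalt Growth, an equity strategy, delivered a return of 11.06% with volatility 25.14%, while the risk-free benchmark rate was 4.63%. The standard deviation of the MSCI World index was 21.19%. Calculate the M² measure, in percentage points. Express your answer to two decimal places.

Sharpe = (Rp − Rf) / σp = (11.06% − 4.63%) / 25.14% = 0.2558
M² = Rf + Sharpe × σm = 4.63% + 0.2558 × 21.19% = 10.0504%

10.05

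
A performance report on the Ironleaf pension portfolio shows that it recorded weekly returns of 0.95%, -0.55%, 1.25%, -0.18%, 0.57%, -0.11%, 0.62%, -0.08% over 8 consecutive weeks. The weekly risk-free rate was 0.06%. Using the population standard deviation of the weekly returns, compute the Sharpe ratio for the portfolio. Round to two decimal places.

μ = (0.95 − 0.55 + 1.25 − 0.18 + 0.57 − 0.11 + 0.62 − 0.08) / 8 = 0.3088%
Σ(r − μ)² = (0.95 − 0.3088)² + (-0.55 − 0.3088)² + (1.25 − 0.3088)² + … = 2.7651
σ = √[2.7651 / 8] = 0.5879%
Sharpe = (μ − rf) / σ = (0.3088 − 0.06) / 0.5879 = 0.2488 / 0.5879 = 0.4232

0.42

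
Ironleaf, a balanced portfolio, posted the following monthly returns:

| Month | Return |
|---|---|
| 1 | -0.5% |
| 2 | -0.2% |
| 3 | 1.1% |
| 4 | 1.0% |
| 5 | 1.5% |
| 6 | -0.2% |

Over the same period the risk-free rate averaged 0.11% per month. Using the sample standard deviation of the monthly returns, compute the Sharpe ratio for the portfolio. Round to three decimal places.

0.402

r̄ = (-0.5 − 0.2 + 1.1 + 1 + 1.5 − 0.2) / 6 = 2.70 / 6 = 0.4500%
Sample σ = √[Σ(r − r̄)² / 5] = √[3.5750 / 5] = √0.7150 = 0.8456%
Sharpe = (r̄ − rf) / σ = (0.4500 − 0.11) / 0.8456 = 0.3400 / 0.8456 = 0.4021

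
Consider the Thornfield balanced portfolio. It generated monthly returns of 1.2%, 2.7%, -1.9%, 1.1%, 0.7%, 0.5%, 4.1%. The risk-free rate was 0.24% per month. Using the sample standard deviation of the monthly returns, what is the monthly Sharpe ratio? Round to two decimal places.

0.51

r̄ = (1.2 + 2.7 − 1.9 + 1.1 + 0.7 + 0.5 + 4.1) / 7 = 1.2000%
Σ(r − r̄)² = 21.0200; sample σ = √(21.0200/6) = 1.8717%
Sharpe = (r̄ − rf) / σ = (1.2000 − 0.24) / 1.8717 = 0.9600 / 1.8717 = 0.5129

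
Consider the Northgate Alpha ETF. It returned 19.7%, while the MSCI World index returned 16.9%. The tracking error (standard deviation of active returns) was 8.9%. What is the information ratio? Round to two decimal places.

0.31

IR = (Rp − Rb) / TE = (19.7% − 16.9%) / 8.9% = 2.80% / 8.9% = 0.3146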